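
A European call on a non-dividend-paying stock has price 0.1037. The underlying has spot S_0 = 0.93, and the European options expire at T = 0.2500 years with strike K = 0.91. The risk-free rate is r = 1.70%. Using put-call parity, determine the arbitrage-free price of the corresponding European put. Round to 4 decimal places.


Put-call parity: C - P = S_0 * exp(-qT) - K * exp(-rT).
S_0 * exp(-qT) = 0.9300 * 1.00000000 = 0.93000000
K * exp(-rT) = 0.9100 * 0.99575902 = 0.90614071
P = C - S*exp(-qT) + K*exp(-rT)
P = 0.1037 - 0.93000000 + 0.90614071 = 0.0798

Answer: Put price = 0.0798


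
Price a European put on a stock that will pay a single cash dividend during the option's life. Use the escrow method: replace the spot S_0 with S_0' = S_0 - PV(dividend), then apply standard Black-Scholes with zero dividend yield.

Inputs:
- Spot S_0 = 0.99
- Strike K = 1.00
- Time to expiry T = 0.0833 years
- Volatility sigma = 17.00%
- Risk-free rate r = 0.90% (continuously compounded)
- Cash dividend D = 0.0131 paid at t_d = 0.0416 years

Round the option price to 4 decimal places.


PV(D) = D * exp(-r * t_d) = 0.0131 * 0.99962567 = 0.01309510
S_0' = S_0 - PV(D) = 0.9900 - 0.01309510 = 0.97690490
d1 = (ln(S_0'/K) + (r + sigma^2/2)*T) / (sigma*sqrt(T)) = -0.43641293
d2 = d1 - sigma*sqrt(T) = -0.48547789
exp(-rT) = 0.99925058
N(-d1) = 0.66873142; N(-d2) = 0.68633130
P = K * exp(-rT) * N(-d2) - S_0' * N(-d1) = 1.0000 * 0.99925058 * 0.68633130 - 0.97690490 * 0.66873142 = 0.0325

Answer: Price = 0.0325


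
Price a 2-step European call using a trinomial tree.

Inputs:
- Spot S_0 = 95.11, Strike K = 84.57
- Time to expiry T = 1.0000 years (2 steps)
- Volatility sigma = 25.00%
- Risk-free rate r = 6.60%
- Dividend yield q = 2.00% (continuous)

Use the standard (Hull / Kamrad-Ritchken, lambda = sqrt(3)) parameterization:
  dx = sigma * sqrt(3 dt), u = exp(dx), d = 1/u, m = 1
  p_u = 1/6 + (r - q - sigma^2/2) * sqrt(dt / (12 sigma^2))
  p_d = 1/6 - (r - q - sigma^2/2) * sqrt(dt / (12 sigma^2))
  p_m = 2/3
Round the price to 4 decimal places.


Answer: Price = V(0,0) = 17.5991

Derivation:
dt = T/N = 0.500000; dx = sigma*sqrt(3*dt) = 0.306186
u = exp(dx) = 1.358235; d = 1/u = 0.736250
p_u = 0.178710, p_m = 0.666667, p_d = 0.154623
Discount per step: exp(-r*dt) = 0.967539
Stock lattice S(k, j) with j the centered position index:
  k=0: S(0,+0) = 95.1100
  k=1: S(1,-1) = 70.0247; S(1,+0) = 95.1100; S(1,+1) = 129.1818
  k=2: S(2,-2) = 51.5556; S(2,-1) = 70.0247; S(2,+0) = 95.1100; S(2,+1) = 129.1818; S(2,+2) = 175.4592
Terminal payoffs V(N, j) = max(S_T - K, 0):
  V(2,-2) = 0.000000; V(2,-1) = 0.000000; V(2,+0) = 10.540000; V(2,+1) = 44.611751; V(2,+2) = 90.889203
Backward induction: V(k, j) = exp(-r*dt) * [p_u * V(k+1, j+1) + p_m * V(k+1, j) + p_d * V(k+1, j-1)]
  V(1,-1) = exp(-r*dt) * [p_u*10.540000 + p_m*0.000000 + p_d*0.000000] = 1.822459
  V(1,+0) = exp(-r*dt) * [p_u*44.611751 + p_m*10.540000 + p_d*0.000000] = 14.512336
  V(1,+1) = exp(-r*dt) * [p_u*90.889203 + p_m*44.611751 + p_d*10.540000] = 46.068096
  V(0,+0) = exp(-r*dt) * [p_u*46.068096 + p_m*14.512336 + p_d*1.822459] = 17.599056


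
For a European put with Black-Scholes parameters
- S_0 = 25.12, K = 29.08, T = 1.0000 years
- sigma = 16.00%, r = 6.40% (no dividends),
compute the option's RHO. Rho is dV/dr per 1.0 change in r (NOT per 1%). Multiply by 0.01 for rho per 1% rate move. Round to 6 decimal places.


Answer: Rho = -19.750037

Derivation:
d1 = -0.4349144442; d2 = -0.5949144442
phi(d1) = 0.3629414255; exp(-qT) = 1.0000000000; exp(-rT) = 0.9380049995
N(-d2) = 0.7240496692
Rho = -K*T*exp(-rT)*N(-d2) = -29.0800 * 1.0000 * 0.9380049995 * 0.7240496692 = -19.750037


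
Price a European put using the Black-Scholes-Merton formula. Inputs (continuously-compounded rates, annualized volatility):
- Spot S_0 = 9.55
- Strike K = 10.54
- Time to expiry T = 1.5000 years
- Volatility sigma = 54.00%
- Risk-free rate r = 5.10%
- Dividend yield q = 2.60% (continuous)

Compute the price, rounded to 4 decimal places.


Answer: Price = 2.7545

Derivation:
d1 = (ln(S/K) + (r - q + 0.5*sigma^2) * T) / (sigma * sqrt(T)) = 0.23824102
d2 = d1 - sigma * sqrt(T) = -0.42312121
exp(-rT) = 0.92635291; exp(-qT) = 0.96175071
P = K * exp(-rT) * N(-d2) - S_0 * exp(-qT) * N(-d1)
N(-d1) = 0.40584708; N(-d2) = 0.66389659
P = 10.5400 * 0.92635291 * 0.66389659 - 9.5500 * 0.96175071 * 0.40584708 = 2.7545


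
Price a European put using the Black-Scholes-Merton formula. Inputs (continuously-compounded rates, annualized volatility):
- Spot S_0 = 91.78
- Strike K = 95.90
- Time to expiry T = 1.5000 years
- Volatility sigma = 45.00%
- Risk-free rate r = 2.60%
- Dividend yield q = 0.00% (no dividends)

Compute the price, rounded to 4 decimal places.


d1 = (ln(S/K) + (r - q + 0.5*sigma^2) * T) / (sigma * sqrt(T)) = 0.26665586
d2 = d1 - sigma * sqrt(T) = -0.28447933
exp(-rT) = 0.96175071; exp(-qT) = 1.00000000
P = K * exp(-rT) * N(-d2) - S_0 * exp(-qT) * N(-d1)
N(-d1) = 0.39486707; N(-d2) = 0.61197847
P = 95.9000 * 0.96175071 * 0.61197847 - 91.7800 * 1.00000000 * 0.39486707 = 20.2030

Answer: Price = 20.2030


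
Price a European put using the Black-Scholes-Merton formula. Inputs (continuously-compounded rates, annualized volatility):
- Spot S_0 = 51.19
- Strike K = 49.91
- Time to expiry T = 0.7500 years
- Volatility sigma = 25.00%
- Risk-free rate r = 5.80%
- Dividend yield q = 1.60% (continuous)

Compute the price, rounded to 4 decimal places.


Answer: Price = 2.9874

Derivation:
d1 = (ln(S/K) + (r - q + 0.5*sigma^2) * T) / (sigma * sqrt(T)) = 0.37070652
d2 = d1 - sigma * sqrt(T) = 0.15420017
exp(-rT) = 0.95743255; exp(-qT) = 0.98807171
P = K * exp(-rT) * N(-d2) - S_0 * exp(-qT) * N(-d1)
N(-d1) = 0.35542806; N(-d2) = 0.43872595
P = 49.9100 * 0.95743255 * 0.43872595 - 51.1900 * 0.98807171 * 0.35542806 = 2.9874


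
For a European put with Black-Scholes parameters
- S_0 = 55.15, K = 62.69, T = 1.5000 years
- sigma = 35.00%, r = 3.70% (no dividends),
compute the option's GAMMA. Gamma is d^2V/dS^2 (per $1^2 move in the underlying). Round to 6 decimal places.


d1 = 0.0448601894; d2 = -0.3838005156
phi(d1) = 0.3985410593; exp(-qT) = 1.0000000000; exp(-rT) = 0.9460120237
Gamma = exp(-qT) * phi(d1) / (S * sigma * sqrt(T)) = 1.0000000000 * 0.3985410593 / (55.1500 * 0.3500 * 1.2247448714) = 0.016858

Answer: Gamma = 0.016858


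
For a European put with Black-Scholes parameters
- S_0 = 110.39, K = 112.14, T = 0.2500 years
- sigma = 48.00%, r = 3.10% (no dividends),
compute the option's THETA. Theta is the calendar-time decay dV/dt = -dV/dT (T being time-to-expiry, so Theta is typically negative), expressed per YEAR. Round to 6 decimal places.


Answer: Theta = -19.124616

Derivation:
d1 = 0.0867560806; d2 = -0.1532439194
phi(d1) = 0.3974437589; exp(-qT) = 1.0000000000; exp(-rT) = 0.9922799538
Theta = -S*exp(-qT)*phi(d1)*sigma/(2*sqrt(T)) + r*K*exp(-rT)*N(-d2) - q*S*exp(-qT)*N(-d1)
N(-d1) = 0.4654326993; N(-d2) = 0.5608970380; sqrt(T) = 0.5000000000
Term 1 = -110.3900 * 1.0000000000 * 0.3974437589 * 0.4800 / (2 * 0.5000000000) = -21.0594319416
Term 2 = 0.0310 * 112.1400 * 0.9922799538 * 0.5608970380 = 1.9348157318
Term 3 = 0 (no dividend yield, q = 0)
Theta = -21.0594319416 + (1.9348157318) + (0.0000000000) = -19.124616


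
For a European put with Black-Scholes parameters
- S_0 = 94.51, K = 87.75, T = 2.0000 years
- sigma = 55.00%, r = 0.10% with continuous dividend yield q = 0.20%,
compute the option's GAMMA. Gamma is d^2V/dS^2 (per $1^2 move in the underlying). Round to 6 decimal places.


Answer: Gamma = 0.004813

Derivation:
d1 = 0.4817502901; d2 = -0.2960671692
phi(d1) = 0.3552334130; exp(-qT) = 0.9960079893; exp(-rT) = 0.9980019987
Gamma = exp(-qT) * phi(d1) / (S * sigma * sqrt(T)) = 0.9960079893 * 0.3552334130 / (94.5100 * 0.5500 * 1.4142135624) = 0.004813


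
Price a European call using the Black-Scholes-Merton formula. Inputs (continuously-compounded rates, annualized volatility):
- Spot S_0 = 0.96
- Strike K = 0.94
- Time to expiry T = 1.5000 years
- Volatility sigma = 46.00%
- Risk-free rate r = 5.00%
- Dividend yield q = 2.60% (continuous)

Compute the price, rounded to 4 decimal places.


Answer: Price = 0.2257

Derivation:
d1 = (ln(S/K) + (r - q + 0.5*sigma^2) * T) / (sigma * sqrt(T)) = 0.38296070
d2 = d1 - sigma * sqrt(T) = -0.18042194
exp(-rT) = 0.92774349; exp(-qT) = 0.96175071
C = S_0 * exp(-qT) * N(d1) - K * exp(-rT) * N(d2)
N(d1) = 0.64912555; N(d2) = 0.42841066
C = 0.9600 * 0.96175071 * 0.64912555 - 0.9400 * 0.92774349 * 0.42841066 = 0.2257


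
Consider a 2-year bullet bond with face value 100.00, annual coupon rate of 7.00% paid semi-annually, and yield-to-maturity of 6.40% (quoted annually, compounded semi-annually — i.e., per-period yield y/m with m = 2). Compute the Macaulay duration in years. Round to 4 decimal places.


Coupon per period c = face * coupon_rate / m = 3.500000
Periods per year m = 2; per-period yield y/m = 0.032000
Number of cashflows N = 4
Cashflows (t years, CF_t, discount factor 1/(1+y/m)^(m*t), PV):
  t = 0.5000: CF_t = 3.500000, DF = 0.968992, PV = 3.391473
  t = 1.0000: CF_t = 3.500000, DF = 0.938946, PV = 3.286311
  t = 1.5000: CF_t = 3.500000, DF = 0.909831, PV = 3.184410
  t = 2.0000: CF_t = 103.500000, DF = 0.881620, PV = 91.247623
Price P = sum_t PV_t = 101.109817
Macaulay numerator sum_t t * PV_t:
  t * PV_t at t = 0.5000: 1.695736
  t * PV_t at t = 1.0000: 3.286311
  t * PV_t at t = 1.5000: 4.776615
  t * PV_t at t = 2.0000: 182.495246
Macaulay duration D = (sum_t t * PV_t) / P = 192.253908 / 101.109817 = 1.901437

Answer: Macaulay duration = 1.9014 years


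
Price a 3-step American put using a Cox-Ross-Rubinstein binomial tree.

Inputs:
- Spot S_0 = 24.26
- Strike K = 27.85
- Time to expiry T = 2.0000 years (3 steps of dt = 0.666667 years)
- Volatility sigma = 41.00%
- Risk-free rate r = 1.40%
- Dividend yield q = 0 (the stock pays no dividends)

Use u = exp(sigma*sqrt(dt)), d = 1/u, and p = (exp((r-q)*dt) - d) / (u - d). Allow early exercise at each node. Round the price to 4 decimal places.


Answer: Price = V(0,0) = 7.7540

Derivation:
dt = T/N = 0.666667
u = exp(sigma*sqrt(dt)) = 1.397610; d = 1/u = 0.715507
p = (exp((r-q)*dt) - d) / (u - d) = 0.430829
Discount per step: exp(-r*dt) = 0.990710
Stock lattice S(k, i) with i counting down-moves:
  k=0: S(0,0) = 24.2600
  k=1: S(1,0) = 33.9060; S(1,1) = 17.3582
  k=2: S(2,0) = 47.3874; S(2,1) = 24.2600; S(2,2) = 12.4199
  k=3: S(3,0) = 66.2291; S(3,1) = 33.9060; S(3,2) = 17.3582; S(3,3) = 8.8865
Terminal payoffs V(N, i) = max(K - S_T, 0):
  V(3,0) = 0.000000; V(3,1) = 0.000000; V(3,2) = 10.491795; V(3,3) = 18.963457
Backward induction: V(k, i) = exp(-r*dt) * [p * V(k+1, i) + (1-p) * V(k+1, i+1)]; then take max(V_cont, immediate exercise) for American.
  V(2,0) = exp(-r*dt) * [p*0.000000 + (1-p)*0.000000] = 0.000000; exercise = 0.000000; V(2,0) = max -> 0.000000
  V(2,1) = exp(-r*dt) * [p*0.000000 + (1-p)*10.491795] = 5.916147; exercise = 3.590000; V(2,1) = max -> 5.916147
  V(2,2) = exp(-r*dt) * [p*10.491795 + (1-p)*18.963457] = 15.171355; exercise = 15.430079; V(2,2) = max -> 15.430079
  V(1,0) = exp(-r*dt) * [p*0.000000 + (1-p)*5.916147] = 3.336016; exercise = 0.000000; V(1,0) = max -> 3.336016
  V(1,1) = exp(-r*dt) * [p*5.916147 + (1-p)*15.430079] = 11.225933; exercise = 10.491795; V(1,1) = max -> 11.225933
  V(0,0) = exp(-r*dt) * [p*3.336016 + (1-p)*11.225933] = 7.754016; exercise = 3.590000; V(0,0) = max -> 7.754016


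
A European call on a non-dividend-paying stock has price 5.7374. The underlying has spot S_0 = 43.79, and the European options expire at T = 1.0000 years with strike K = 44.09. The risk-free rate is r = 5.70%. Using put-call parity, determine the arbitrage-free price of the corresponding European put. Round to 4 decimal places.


Put-call parity: C - P = S_0 * exp(-qT) - K * exp(-rT).
S_0 * exp(-qT) = 43.7900 * 1.00000000 = 43.79000000
K * exp(-rT) = 44.0900 * 0.94459407 = 41.64715252
P = C - S*exp(-qT) + K*exp(-rT)
P = 5.7374 - 43.79000000 + 41.64715252 = 3.5946

Answer: Put price = 3.5946


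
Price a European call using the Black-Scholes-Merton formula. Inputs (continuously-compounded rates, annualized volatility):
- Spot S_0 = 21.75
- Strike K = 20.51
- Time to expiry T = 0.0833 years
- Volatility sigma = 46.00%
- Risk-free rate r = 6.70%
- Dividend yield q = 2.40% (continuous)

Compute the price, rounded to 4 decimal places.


d1 = (ln(S/K) + (r - q + 0.5*sigma^2) * T) / (sigma * sqrt(T)) = 0.53550831
d2 = d1 - sigma * sqrt(T) = 0.40274431
exp(-rT) = 0.99443445; exp(-qT) = 0.99800280
C = S_0 * exp(-qT) * N(d1) - K * exp(-rT) * N(d2)
N(d1) = 0.70385079; N(d2) = 0.65643183
C = 21.7500 * 0.99800280 * 0.70385079 - 20.5100 * 0.99443445 * 0.65643183 = 1.8897

Answer: Price = 1.8897


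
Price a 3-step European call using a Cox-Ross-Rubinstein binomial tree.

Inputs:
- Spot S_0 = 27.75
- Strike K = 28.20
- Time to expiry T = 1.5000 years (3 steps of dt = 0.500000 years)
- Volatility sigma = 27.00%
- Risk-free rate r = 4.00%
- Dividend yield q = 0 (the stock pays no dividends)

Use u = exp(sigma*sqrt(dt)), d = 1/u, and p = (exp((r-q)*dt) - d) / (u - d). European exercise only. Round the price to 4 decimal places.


dt = T/N = 0.500000
u = exp(sigma*sqrt(dt)) = 1.210361; d = 1/u = 0.826200
p = (exp((r-q)*dt) - d) / (u - d) = 0.505000
Discount per step: exp(-r*dt) = 0.980199
Stock lattice S(k, i) with i counting down-moves:
  k=0: S(0,0) = 27.7500
  k=1: S(1,0) = 33.5875; S(1,1) = 22.9270
  k=2: S(2,0) = 40.6530; S(2,1) = 27.7500; S(2,2) = 18.9423
  k=3: S(3,0) = 49.2049; S(3,1) = 33.5875; S(3,2) = 22.9270; S(3,3) = 15.6501
Terminal payoffs V(N, i) = max(S_T - K, 0):
  V(3,0) = 21.004857; V(3,1) = 5.387523; V(3,2) = 0.000000; V(3,3) = 0.000000
Backward induction: V(k, i) = exp(-r*dt) * [p * V(k+1, i) + (1-p) * V(k+1, i+1)].
  V(2,0) = exp(-r*dt) * [p*21.004857 + (1-p)*5.387523] = 13.011433
  V(2,1) = exp(-r*dt) * [p*5.387523 + (1-p)*0.000000] = 2.666827
  V(2,2) = exp(-r*dt) * [p*0.000000 + (1-p)*0.000000] = 0.000000
  V(1,0) = exp(-r*dt) * [p*13.011433 + (1-p)*2.666827] = 7.734606
  V(1,1) = exp(-r*dt) * [p*2.666827 + (1-p)*0.000000] = 1.320081
  V(0,0) = exp(-r*dt) * [p*7.734606 + (1-p)*1.320081] = 4.469136

Answer: Price = V(0,0) = 4.4691


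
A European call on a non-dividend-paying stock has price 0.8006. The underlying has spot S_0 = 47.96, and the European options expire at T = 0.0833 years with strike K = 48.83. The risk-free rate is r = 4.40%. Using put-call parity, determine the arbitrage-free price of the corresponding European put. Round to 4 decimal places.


Answer: Put price = 1.4920

Derivation:
Put-call parity: C - P = S_0 * exp(-qT) - K * exp(-rT).
S_0 * exp(-qT) = 47.9600 * 1.00000000 = 47.96000000
K * exp(-rT) = 48.8300 * 0.99634151 = 48.65135587
P = C - S*exp(-qT) + K*exp(-rT)
P = 0.8006 - 47.96000000 + 48.65135587 = 1.4920


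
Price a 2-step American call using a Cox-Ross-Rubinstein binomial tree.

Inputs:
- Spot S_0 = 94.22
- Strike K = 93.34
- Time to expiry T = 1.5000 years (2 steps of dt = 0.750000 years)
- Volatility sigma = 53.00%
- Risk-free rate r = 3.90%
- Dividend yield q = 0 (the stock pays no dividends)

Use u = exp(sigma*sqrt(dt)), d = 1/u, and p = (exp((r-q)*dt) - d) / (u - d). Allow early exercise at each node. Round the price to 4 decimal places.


Answer: Price = V(0,0) = 23.9562

Derivation:
dt = T/N = 0.750000
u = exp(sigma*sqrt(dt)) = 1.582480; d = 1/u = 0.631919
p = (exp((r-q)*dt) - d) / (u - d) = 0.418450
Discount per step: exp(-r*dt) = 0.971174
Stock lattice S(k, i) with i counting down-moves:
  k=0: S(0,0) = 94.2200
  k=1: S(1,0) = 149.1013; S(1,1) = 59.5394
  k=2: S(2,0) = 235.9499; S(2,1) = 94.2200; S(2,2) = 37.6241
Terminal payoffs V(N, i) = max(S_T - K, 0):
  V(2,0) = 142.609878; V(2,1) = 0.880000; V(2,2) = 0.000000
Backward induction: V(k, i) = exp(-r*dt) * [p * V(k+1, i) + (1-p) * V(k+1, i+1)]; then take max(V_cont, immediate exercise) for American.
  V(1,0) = exp(-r*dt) * [p*142.609878 + (1-p)*0.880000] = 58.451952; exercise = 55.761299; V(1,0) = max -> 58.451952
  V(1,1) = exp(-r*dt) * [p*0.880000 + (1-p)*0.000000] = 0.357621; exercise = 0.000000; V(1,1) = max -> 0.357621
  V(0,0) = exp(-r*dt) * [p*58.451952 + (1-p)*0.357621] = 23.956150; exercise = 0.880000; V(0,0) = max -> 23.956150


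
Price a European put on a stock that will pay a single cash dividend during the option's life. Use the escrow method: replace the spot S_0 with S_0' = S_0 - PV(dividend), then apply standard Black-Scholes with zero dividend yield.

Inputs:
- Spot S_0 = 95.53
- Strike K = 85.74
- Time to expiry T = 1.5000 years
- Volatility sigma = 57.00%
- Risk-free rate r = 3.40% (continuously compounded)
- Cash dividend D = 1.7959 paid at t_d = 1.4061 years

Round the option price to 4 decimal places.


PV(D) = D * exp(-r * t_d) = 1.7959 * 0.95331738 = 1.71206268
S_0' = S_0 - PV(D) = 95.5300 - 1.71206268 = 93.81793732
d1 = (ln(S_0'/K) + (r + sigma^2/2)*T) / (sigma*sqrt(T)) = 0.55108019
d2 = d1 - sigma*sqrt(T) = -0.14702438
exp(-rT) = 0.95027867
N(-d1) = 0.29078935; N(-d2) = 0.55844361
P = K * exp(-rT) * N(-d2) - S_0' * N(-d1) = 85.7400 * 0.95027867 * 0.55844361 - 93.81793732 * 0.29078935 = 18.2190

Answer: Price = 18.2190


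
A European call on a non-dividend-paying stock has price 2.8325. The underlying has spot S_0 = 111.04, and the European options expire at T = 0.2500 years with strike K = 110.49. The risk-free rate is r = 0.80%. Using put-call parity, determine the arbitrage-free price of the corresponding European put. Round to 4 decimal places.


Put-call parity: C - P = S_0 * exp(-qT) - K * exp(-rT).
S_0 * exp(-qT) = 111.0400 * 1.00000000 = 111.04000000
K * exp(-rT) = 110.4900 * 0.99800200 = 110.26924083
P = C - S*exp(-qT) + K*exp(-rT)
P = 2.8325 - 111.04000000 + 110.26924083 = 2.0617

Answer: Put price = 2.0617


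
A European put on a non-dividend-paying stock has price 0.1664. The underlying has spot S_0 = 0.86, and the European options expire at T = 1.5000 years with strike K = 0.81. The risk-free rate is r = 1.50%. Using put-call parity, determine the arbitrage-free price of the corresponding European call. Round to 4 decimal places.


Answer: Call price = 0.2344

Derivation:
Put-call parity: C - P = S_0 * exp(-qT) - K * exp(-rT).
S_0 * exp(-qT) = 0.8600 * 1.00000000 = 0.86000000
K * exp(-rT) = 0.8100 * 0.97775124 = 0.79197850
C = P + S*exp(-qT) - K*exp(-rT)
C = 0.1664 + 0.86000000 - 0.79197850 = 0.2344


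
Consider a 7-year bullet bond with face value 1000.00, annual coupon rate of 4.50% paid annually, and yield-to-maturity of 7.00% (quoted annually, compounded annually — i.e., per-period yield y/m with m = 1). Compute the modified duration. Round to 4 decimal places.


Coupon per period c = face * coupon_rate / m = 45.000000
Periods per year m = 1; per-period yield y/m = 0.070000
Number of cashflows N = 7
Cashflows (t years, CF_t, discount factor 1/(1+y/m)^(m*t), PV):
  t = 1.0000: CF_t = 45.000000, DF = 0.934579, PV = 42.056075
  t = 2.0000: CF_t = 45.000000, DF = 0.873439, PV = 39.304743
  t = 3.0000: CF_t = 45.000000, DF = 0.816298, PV = 36.733404
  t = 4.0000: CF_t = 45.000000, DF = 0.762895, PV = 34.330285
  t = 5.0000: CF_t = 45.000000, DF = 0.712986, PV = 32.084378
  t = 6.0000: CF_t = 45.000000, DF = 0.666342, PV = 29.985400
  t = 7.0000: CF_t = 1045.000000, DF = 0.622750, PV = 650.773480
Price P = sum_t PV_t = 865.267765
First compute Macaulay numerator sum_t t * PV_t:
  t * PV_t at t = 1.0000: 42.056075
  t * PV_t at t = 2.0000: 78.609486
  t * PV_t at t = 3.0000: 110.200213
  t * PV_t at t = 4.0000: 137.321138
  t * PV_t at t = 5.0000: 160.421890
  t * PV_t at t = 6.0000: 179.912400
  t * PV_t at t = 7.0000: 4555.414362
Macaulay duration D = 5263.935565 / 865.267765 = 6.083591
Modified duration = D / (1 + y/m) = 6.083591 / (1 + 0.070000) = 5.685599

Answer: Modified duration = 5.6856


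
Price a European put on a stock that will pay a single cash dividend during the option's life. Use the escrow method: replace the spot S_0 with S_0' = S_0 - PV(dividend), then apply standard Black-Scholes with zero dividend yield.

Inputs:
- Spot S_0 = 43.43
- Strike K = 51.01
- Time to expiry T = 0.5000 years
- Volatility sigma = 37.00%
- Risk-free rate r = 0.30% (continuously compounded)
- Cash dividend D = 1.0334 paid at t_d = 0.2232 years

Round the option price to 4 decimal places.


Answer: Price = 10.2617

Derivation:
PV(D) = D * exp(-r * t_d) = 1.0334 * 0.99933062 = 1.03270827
S_0' = S_0 - PV(D) = 43.4300 - 1.03270827 = 42.39729173
d1 = (ln(S_0'/K) + (r + sigma^2/2)*T) / (sigma*sqrt(T)) = -0.57031872
d2 = d1 - sigma*sqrt(T) = -0.83194823
exp(-rT) = 0.99850112
N(-d1) = 0.71576923; N(-d2) = 0.79728092
P = K * exp(-rT) * N(-d2) - S_0' * N(-d1) = 51.0100 * 0.99850112 * 0.79728092 - 42.39729173 * 0.71576923 = 10.2617


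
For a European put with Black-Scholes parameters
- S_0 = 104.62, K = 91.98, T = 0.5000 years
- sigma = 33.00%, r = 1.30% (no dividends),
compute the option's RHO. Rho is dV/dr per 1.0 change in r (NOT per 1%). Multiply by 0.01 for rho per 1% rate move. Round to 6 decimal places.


Answer: Rho = -14.698332

Derivation:
d1 = 0.6963440838; d2 = 0.4629988461
phi(d1) = 0.3130519666; exp(-qT) = 1.0000000000; exp(-rT) = 0.9935210793
N(-d2) = 0.3216825971
Rho = -K*T*exp(-rT)*N(-d2) = -91.9800 * 0.5000 * 0.9935210793 * 0.3216825971 = -14.698332


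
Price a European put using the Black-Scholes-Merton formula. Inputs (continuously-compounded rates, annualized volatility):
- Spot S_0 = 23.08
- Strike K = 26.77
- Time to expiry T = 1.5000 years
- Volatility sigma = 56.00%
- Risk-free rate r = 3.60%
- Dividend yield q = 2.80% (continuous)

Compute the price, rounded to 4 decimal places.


Answer: Price = 8.1088

Derivation:
d1 = (ln(S/K) + (r - q + 0.5*sigma^2) * T) / (sigma * sqrt(T)) = 0.14417665
d2 = d1 - sigma * sqrt(T) = -0.54168048
exp(-rT) = 0.94743211; exp(-qT) = 0.95886978
P = K * exp(-rT) * N(-d2) - S_0 * exp(-qT) * N(-d1)
N(-d1) = 0.44268049; N(-d2) = 0.70598068
P = 26.7700 * 0.94743211 * 0.70598068 - 23.0800 * 0.95886978 * 0.44268049 = 8.1088


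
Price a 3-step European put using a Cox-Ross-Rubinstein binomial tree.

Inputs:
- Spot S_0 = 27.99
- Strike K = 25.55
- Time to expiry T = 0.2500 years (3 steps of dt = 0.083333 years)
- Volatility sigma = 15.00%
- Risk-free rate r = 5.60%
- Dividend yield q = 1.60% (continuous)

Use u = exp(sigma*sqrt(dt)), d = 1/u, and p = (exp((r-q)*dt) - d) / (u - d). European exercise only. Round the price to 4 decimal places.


dt = T/N = 0.083333
u = exp(sigma*sqrt(dt)) = 1.044252; d = 1/u = 0.957623
p = (exp((r-q)*dt) - d) / (u - d) = 0.527719
Discount per step: exp(-r*dt) = 0.995344
Stock lattice S(k, i) with i counting down-moves:
  k=0: S(0,0) = 27.9900
  k=1: S(1,0) = 29.2286; S(1,1) = 26.8039
  k=2: S(2,0) = 30.5221; S(2,1) = 27.9900; S(2,2) = 25.6680
  k=3: S(3,0) = 31.8727; S(3,1) = 29.2286; S(3,2) = 26.8039; S(3,3) = 24.5803
Terminal payoffs V(N, i) = max(K - S_T, 0):
  V(3,0) = 0.000000; V(3,1) = 0.000000; V(3,2) = 0.000000; V(3,3) = 0.969745
Backward induction: V(k, i) = exp(-r*dt) * [p * V(k+1, i) + (1-p) * V(k+1, i+1)].
  V(2,0) = exp(-r*dt) * [p*0.000000 + (1-p)*0.000000] = 0.000000
  V(2,1) = exp(-r*dt) * [p*0.000000 + (1-p)*0.000000] = 0.000000
  V(2,2) = exp(-r*dt) * [p*0.000000 + (1-p)*0.969745] = 0.455860
  V(1,0) = exp(-r*dt) * [p*0.000000 + (1-p)*0.000000] = 0.000000
  V(1,1) = exp(-r*dt) * [p*0.000000 + (1-p)*0.455860] = 0.214292
  V(0,0) = exp(-r*dt) * [p*0.000000 + (1-p)*0.214292] = 0.100735

Answer: Price = V(0,0) = 0.1007


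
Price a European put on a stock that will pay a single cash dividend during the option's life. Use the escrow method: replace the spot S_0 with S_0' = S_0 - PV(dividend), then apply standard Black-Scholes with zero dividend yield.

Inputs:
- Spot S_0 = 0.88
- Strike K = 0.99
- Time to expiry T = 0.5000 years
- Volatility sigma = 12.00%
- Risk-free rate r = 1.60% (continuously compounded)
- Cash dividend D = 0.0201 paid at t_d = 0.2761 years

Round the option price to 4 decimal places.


Answer: Price = 0.1241

Derivation:
PV(D) = D * exp(-r * t_d) = 0.0201 * 0.99559214 = 0.02001140
S_0' = S_0 - PV(D) = 0.8800 - 0.02001140 = 0.85998860
d1 = (ln(S_0'/K) + (r + sigma^2/2)*T) / (sigma*sqrt(T)) = -1.52246940
d2 = d1 - sigma*sqrt(T) = -1.60732221
exp(-rT) = 0.99203191
N(-d1) = 0.93605425; N(-d2) = 0.94600815
P = K * exp(-rT) * N(-d2) - S_0' * N(-d1) = 0.9900 * 0.99203191 * 0.94600815 - 0.85998860 * 0.93605425 = 0.1241


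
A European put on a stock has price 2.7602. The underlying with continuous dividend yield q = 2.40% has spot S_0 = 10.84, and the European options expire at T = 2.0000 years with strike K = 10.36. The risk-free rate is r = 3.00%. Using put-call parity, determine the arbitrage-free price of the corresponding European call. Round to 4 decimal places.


Answer: Call price = 3.3355

Derivation:
Put-call parity: C - P = S_0 * exp(-qT) - K * exp(-rT).
S_0 * exp(-qT) = 10.8400 * 0.95313379 = 10.33197025
K * exp(-rT) = 10.3600 * 0.94176453 = 9.75668057
C = P + S*exp(-qT) - K*exp(-rT)
C = 2.7602 + 10.33197025 - 9.75668057 = 3.3355


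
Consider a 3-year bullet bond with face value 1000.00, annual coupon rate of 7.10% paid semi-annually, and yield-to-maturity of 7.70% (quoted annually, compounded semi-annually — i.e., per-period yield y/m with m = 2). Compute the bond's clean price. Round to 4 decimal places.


Coupon per period c = face * coupon_rate / m = 35.500000
Periods per year m = 2; per-period yield y/m = 0.038500
Number of cashflows N = 6
Cashflows (t years, CF_t, discount factor 1/(1+y/m)^(m*t), PV):
  t = 0.5000: CF_t = 35.500000, DF = 0.962927, PV = 34.183919
  t = 1.0000: CF_t = 35.500000, DF = 0.927229, PV = 32.916629
  t = 1.5000: CF_t = 35.500000, DF = 0.892854, PV = 31.696321
  t = 2.0000: CF_t = 35.500000, DF = 0.859754, PV = 30.521252
  t = 2.5000: CF_t = 35.500000, DF = 0.827880, PV = 29.389747
  t = 3.0000: CF_t = 1035.500000, DF = 0.797188, PV = 825.488634
Price P = sum_t PV_t = 984.196502

Answer: Price = 984.1965


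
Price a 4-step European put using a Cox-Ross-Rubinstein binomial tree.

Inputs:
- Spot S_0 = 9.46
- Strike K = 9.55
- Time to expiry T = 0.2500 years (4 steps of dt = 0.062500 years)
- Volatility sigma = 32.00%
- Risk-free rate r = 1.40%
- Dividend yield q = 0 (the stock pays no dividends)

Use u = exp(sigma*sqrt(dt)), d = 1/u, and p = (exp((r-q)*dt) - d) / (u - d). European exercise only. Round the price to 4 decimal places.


dt = T/N = 0.062500
u = exp(sigma*sqrt(dt)) = 1.083287; d = 1/u = 0.923116
p = (exp((r-q)*dt) - d) / (u - d) = 0.485476
Discount per step: exp(-r*dt) = 0.999125
Stock lattice S(k, i) with i counting down-moves:
  k=0: S(0,0) = 9.4600
  k=1: S(1,0) = 10.2479; S(1,1) = 8.7327
  k=2: S(2,0) = 11.1014; S(2,1) = 9.4600; S(2,2) = 8.0613
  k=3: S(3,0) = 12.0260; S(3,1) = 10.2479; S(3,2) = 8.7327; S(3,3) = 7.4415
  k=4: S(4,0) = 13.0276; S(4,1) = 11.1014; S(4,2) = 9.4600; S(4,3) = 8.0613; S(4,4) = 6.8694
Terminal payoffs V(N, i) = max(K - S_T, 0):
  V(4,0) = 0.000000; V(4,1) = 0.000000; V(4,2) = 0.090000; V(4,3) = 1.488720; V(4,4) = 2.680630
Backward induction: V(k, i) = exp(-r*dt) * [p * V(k+1, i) + (1-p) * V(k+1, i+1)].
  V(3,0) = exp(-r*dt) * [p*0.000000 + (1-p)*0.000000] = 0.000000
  V(3,1) = exp(-r*dt) * [p*0.000000 + (1-p)*0.090000] = 0.046267
  V(3,2) = exp(-r*dt) * [p*0.090000 + (1-p)*1.488720] = 0.808967
  V(3,3) = exp(-r*dt) * [p*1.488720 + (1-p)*2.680630] = 2.100148
  V(2,0) = exp(-r*dt) * [p*0.000000 + (1-p)*0.046267] = 0.023784
  V(2,1) = exp(-r*dt) * [p*0.046267 + (1-p)*0.808967] = 0.438311
  V(2,2) = exp(-r*dt) * [p*0.808967 + (1-p)*2.100148] = 1.472022
  V(1,0) = exp(-r*dt) * [p*0.023784 + (1-p)*0.438311] = 0.236861
  V(1,1) = exp(-r*dt) * [p*0.438311 + (1-p)*1.472022] = 0.969331
  V(0,0) = exp(-r*dt) * [p*0.236861 + (1-p)*0.969331] = 0.613198

Answer: Price = V(0,0) = 0.6132


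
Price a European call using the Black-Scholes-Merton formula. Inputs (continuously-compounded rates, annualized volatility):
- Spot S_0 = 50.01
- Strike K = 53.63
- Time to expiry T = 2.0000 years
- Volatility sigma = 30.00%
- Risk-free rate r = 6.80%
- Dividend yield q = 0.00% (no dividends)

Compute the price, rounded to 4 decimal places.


d1 = (ln(S/K) + (r - q + 0.5*sigma^2) * T) / (sigma * sqrt(T)) = 0.36796510
d2 = d1 - sigma * sqrt(T) = -0.05629896
exp(-rT) = 0.87284263; exp(-qT) = 1.00000000
C = S_0 * exp(-qT) * N(d1) - K * exp(-rT) * N(d2)
N(d1) = 0.64355037; N(d2) = 0.47755182
C = 50.0100 * 1.00000000 * 0.64355037 - 53.6300 * 0.87284263 * 0.47755182 = 9.8295

Answer: Price = 9.8295


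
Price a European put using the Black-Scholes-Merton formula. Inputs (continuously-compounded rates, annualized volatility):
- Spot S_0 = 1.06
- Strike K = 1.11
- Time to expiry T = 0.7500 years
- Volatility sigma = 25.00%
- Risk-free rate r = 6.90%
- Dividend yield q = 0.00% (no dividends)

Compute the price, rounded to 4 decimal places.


Answer: Price = 0.0882

Derivation:
d1 = (ln(S/K) + (r - q + 0.5*sigma^2) * T) / (sigma * sqrt(T)) = 0.13439048
d2 = d1 - sigma * sqrt(T) = -0.08211587
exp(-rT) = 0.94956623; exp(-qT) = 1.00000000
P = K * exp(-rT) * N(-d2) - S_0 * exp(-qT) * N(-d1)
N(-d1) = 0.44654690; N(-d2) = 0.53272271
P = 1.1100 * 0.94956623 * 0.53272271 - 1.0600 * 1.00000000 * 0.44654690 = 0.0882


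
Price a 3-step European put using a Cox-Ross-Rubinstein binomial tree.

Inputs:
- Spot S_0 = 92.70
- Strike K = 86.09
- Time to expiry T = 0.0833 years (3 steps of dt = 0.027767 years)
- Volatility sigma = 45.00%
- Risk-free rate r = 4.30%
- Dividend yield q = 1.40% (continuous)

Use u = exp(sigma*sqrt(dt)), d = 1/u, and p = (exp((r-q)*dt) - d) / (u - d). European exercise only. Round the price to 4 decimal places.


dt = T/N = 0.027767
u = exp(sigma*sqrt(dt)) = 1.077868; d = 1/u = 0.927757
p = (exp((r-q)*dt) - d) / (u - d) = 0.486629
Discount per step: exp(-r*dt) = 0.998807
Stock lattice S(k, i) with i counting down-moves:
  k=0: S(0,0) = 92.7000
  k=1: S(1,0) = 99.9184; S(1,1) = 86.0031
  k=2: S(2,0) = 107.6988; S(2,1) = 92.7000; S(2,2) = 79.7900
  k=3: S(3,0) = 116.0851; S(3,1) = 99.9184; S(3,2) = 86.0031; S(3,3) = 74.0258
Terminal payoffs V(N, i) = max(K - S_T, 0):
  V(3,0) = 0.000000; V(3,1) = 0.000000; V(3,2) = 0.086889; V(3,3) = 12.064215
Backward induction: V(k, i) = exp(-r*dt) * [p * V(k+1, i) + (1-p) * V(k+1, i+1)].
  V(2,0) = exp(-r*dt) * [p*0.000000 + (1-p)*0.000000] = 0.000000
  V(2,1) = exp(-r*dt) * [p*0.000000 + (1-p)*0.086889] = 0.044553
  V(2,2) = exp(-r*dt) * [p*0.086889 + (1-p)*12.064215] = 6.228260
  V(1,0) = exp(-r*dt) * [p*0.000000 + (1-p)*0.044553] = 0.022845
  V(1,1) = exp(-r*dt) * [p*0.044553 + (1-p)*6.228260] = 3.215248
  V(0,0) = exp(-r*dt) * [p*0.022845 + (1-p)*3.215248] = 1.659749

Answer: Price = V(0,0) = 1.6597


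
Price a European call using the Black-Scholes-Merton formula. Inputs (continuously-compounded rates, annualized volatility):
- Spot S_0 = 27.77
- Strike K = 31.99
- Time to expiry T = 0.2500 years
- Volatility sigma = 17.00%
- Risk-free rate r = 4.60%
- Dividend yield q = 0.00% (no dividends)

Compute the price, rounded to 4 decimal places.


Answer: Price = 0.0690

Derivation:
d1 = (ln(S/K) + (r - q + 0.5*sigma^2) * T) / (sigma * sqrt(T)) = -1.48652415
d2 = d1 - sigma * sqrt(T) = -1.57152415
exp(-rT) = 0.98856587; exp(-qT) = 1.00000000
C = S_0 * exp(-qT) * N(d1) - K * exp(-rT) * N(d2)
N(d1) = 0.06857027; N(d2) = 0.05803047
C = 27.7700 * 1.00000000 * 0.06857027 - 31.9900 * 0.98856587 * 0.05803047 = 0.0690


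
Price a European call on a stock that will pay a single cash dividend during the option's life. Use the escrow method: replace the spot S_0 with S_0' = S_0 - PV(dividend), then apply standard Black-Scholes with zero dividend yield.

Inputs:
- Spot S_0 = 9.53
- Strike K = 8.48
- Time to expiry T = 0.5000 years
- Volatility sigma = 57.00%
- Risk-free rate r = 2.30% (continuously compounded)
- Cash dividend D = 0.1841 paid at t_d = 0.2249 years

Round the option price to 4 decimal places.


PV(D) = D * exp(-r * t_d) = 0.1841 * 0.99484066 = 0.18315016
S_0' = S_0 - PV(D) = 9.5300 - 0.18315016 = 9.34684984
d1 = (ln(S_0'/K) + (r + sigma^2/2)*T) / (sigma*sqrt(T)) = 0.47153830
d2 = d1 - sigma*sqrt(T) = 0.06848744
exp(-rT) = 0.98856587
N(d1) = 0.68137181; N(d2) = 0.52730119
C = S_0' * N(d1) - K * exp(-rT) * N(d2) = 9.34684984 * 0.68137181 - 8.4800 * 0.98856587 * 0.52730119 = 1.9483

Answer: Price = 1.9483


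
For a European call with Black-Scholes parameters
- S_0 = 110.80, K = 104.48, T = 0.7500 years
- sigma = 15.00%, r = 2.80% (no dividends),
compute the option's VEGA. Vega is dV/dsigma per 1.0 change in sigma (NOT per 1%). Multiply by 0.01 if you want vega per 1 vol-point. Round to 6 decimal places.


Answer: Vega = 30.405249

Derivation:
d1 = 0.6787222669; d2 = 0.5488184563
phi(d1) = 0.3168678430; exp(-qT) = 1.0000000000; exp(-rT) = 0.9792189646
Vega = S * exp(-qT) * phi(d1) * sqrt(T) = 110.8000 * 1.0000000000 * 0.3168678430 * 0.8660254038 = 30.405249


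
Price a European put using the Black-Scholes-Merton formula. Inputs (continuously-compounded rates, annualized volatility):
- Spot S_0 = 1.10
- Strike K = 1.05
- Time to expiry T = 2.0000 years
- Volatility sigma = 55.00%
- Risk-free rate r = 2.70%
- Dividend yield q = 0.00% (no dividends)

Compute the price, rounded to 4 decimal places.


d1 = (ln(S/K) + (r - q + 0.5*sigma^2) * T) / (sigma * sqrt(T)) = 0.51814216
d2 = d1 - sigma * sqrt(T) = -0.25967530
exp(-rT) = 0.94743211; exp(-qT) = 1.00000000
P = K * exp(-rT) * N(-d2) - S_0 * exp(-qT) * N(-d1)
N(-d1) = 0.30217954; N(-d2) = 0.60244288
P = 1.0500 * 0.94743211 * 0.60244288 - 1.1000 * 1.00000000 * 0.30217954 = 0.2669

Answer: Price = 0.2669


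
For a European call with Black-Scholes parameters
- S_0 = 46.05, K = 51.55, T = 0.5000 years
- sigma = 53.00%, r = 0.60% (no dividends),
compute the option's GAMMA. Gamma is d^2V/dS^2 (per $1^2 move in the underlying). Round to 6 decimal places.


d1 = -0.1056642945; d2 = -0.4804308885
phi(d1) = 0.3967214012; exp(-qT) = 1.0000000000; exp(-rT) = 0.9970044955
Gamma = exp(-qT) * phi(d1) / (S * sigma * sqrt(T)) = 1.0000000000 * 0.3967214012 / (46.0500 * 0.5300 * 0.7071067812) = 0.022988

Answer: Gamma = 0.022988


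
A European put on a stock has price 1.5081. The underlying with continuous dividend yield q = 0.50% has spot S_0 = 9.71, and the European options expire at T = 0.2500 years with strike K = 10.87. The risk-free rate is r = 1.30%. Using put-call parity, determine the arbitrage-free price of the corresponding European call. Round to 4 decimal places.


Answer: Call price = 0.3712

Derivation:
Put-call parity: C - P = S_0 * exp(-qT) - K * exp(-rT).
S_0 * exp(-qT) = 9.7100 * 0.99875078 = 9.69787008
K * exp(-rT) = 10.8700 * 0.99675528 = 10.83472985
C = P + S*exp(-qT) - K*exp(-rT)
C = 1.5081 + 9.69787008 - 10.83472985 = 0.3712


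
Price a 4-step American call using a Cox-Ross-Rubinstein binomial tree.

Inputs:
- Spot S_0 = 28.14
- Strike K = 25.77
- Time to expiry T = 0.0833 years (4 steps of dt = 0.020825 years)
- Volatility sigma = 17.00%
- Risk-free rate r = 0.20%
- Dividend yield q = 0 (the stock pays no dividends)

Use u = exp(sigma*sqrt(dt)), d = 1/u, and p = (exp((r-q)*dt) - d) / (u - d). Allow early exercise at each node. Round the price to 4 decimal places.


Answer: Price = V(0,0) = 2.3913

Derivation:
dt = T/N = 0.020825
u = exp(sigma*sqrt(dt)) = 1.024836; d = 1/u = 0.975766
p = (exp((r-q)*dt) - d) / (u - d) = 0.494716
Discount per step: exp(-r*dt) = 0.999958
Stock lattice S(k, i) with i counting down-moves:
  k=0: S(0,0) = 28.1400
  k=1: S(1,0) = 28.8389; S(1,1) = 27.4581
  k=2: S(2,0) = 29.5551; S(2,1) = 28.1400; S(2,2) = 26.7926
  k=3: S(3,0) = 30.2891; S(3,1) = 28.8389; S(3,2) = 27.4581; S(3,3) = 26.1433
  k=4: S(4,0) = 31.0414; S(4,1) = 29.5551; S(4,2) = 28.1400; S(4,3) = 26.7926; S(4,4) = 25.5098
Terminal payoffs V(N, i) = max(S_T - K, 0):
  V(4,0) = 5.271405; V(4,1) = 3.785120; V(4,2) = 2.370000; V(4,3) = 1.022637; V(4,4) = 0.000000
Backward induction: V(k, i) = exp(-r*dt) * [p * V(k+1, i) + (1-p) * V(k+1, i+1)]; then take max(V_cont, immediate exercise) for American.
  V(3,0) = exp(-r*dt) * [p*5.271405 + (1-p)*3.785120] = 4.520221; exercise = 4.519148; V(3,0) = max -> 4.520221
  V(3,1) = exp(-r*dt) * [p*3.785120 + (1-p)*2.370000] = 3.069955; exercise = 3.068882; V(3,1) = max -> 3.069955
  V(3,2) = exp(-r*dt) * [p*2.370000 + (1-p)*1.022637] = 1.689128; exercise = 1.688055; V(3,2) = max -> 1.689128
  V(3,3) = exp(-r*dt) * [p*1.022637 + (1-p)*0.000000] = 0.505894; exercise = 0.373344; V(3,3) = max -> 0.505894
  V(2,0) = exp(-r*dt) * [p*4.520221 + (1-p)*3.069955] = 3.787267; exercise = 3.785120; V(2,0) = max -> 3.787267
  V(2,1) = exp(-r*dt) * [p*3.069955 + (1-p)*1.689128] = 2.372147; exercise = 2.370000; V(2,1) = max -> 2.372147
  V(2,2) = exp(-r*dt) * [p*1.689128 + (1-p)*0.505894] = 1.091213; exercise = 1.022637; V(2,2) = max -> 1.091213
  V(1,0) = exp(-r*dt) * [p*3.787267 + (1-p)*2.372147] = 3.072101; exercise = 3.068882; V(1,0) = max -> 3.072101
  V(1,1) = exp(-r*dt) * [p*2.372147 + (1-p)*1.091213] = 1.724840; exercise = 1.688055; V(1,1) = max -> 1.724840
  V(0,0) = exp(-r*dt) * [p*3.072101 + (1-p)*1.724840] = 2.391252; exercise = 2.370000; V(0,0) = max -> 2.391252


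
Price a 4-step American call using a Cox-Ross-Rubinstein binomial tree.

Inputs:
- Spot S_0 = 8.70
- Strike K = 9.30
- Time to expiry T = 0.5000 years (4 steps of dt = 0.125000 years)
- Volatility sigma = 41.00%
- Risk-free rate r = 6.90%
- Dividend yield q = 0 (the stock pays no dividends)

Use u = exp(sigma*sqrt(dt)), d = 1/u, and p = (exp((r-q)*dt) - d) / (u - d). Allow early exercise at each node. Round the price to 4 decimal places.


dt = T/N = 0.125000
u = exp(sigma*sqrt(dt)) = 1.155990; d = 1/u = 0.865060
p = (exp((r-q)*dt) - d) / (u - d) = 0.493599
Discount per step: exp(-r*dt) = 0.991412
Stock lattice S(k, i) with i counting down-moves:
  k=0: S(0,0) = 8.7000
  k=1: S(1,0) = 10.0571; S(1,1) = 7.5260
  k=2: S(2,0) = 11.6259; S(2,1) = 8.7000; S(2,2) = 6.5105
  k=3: S(3,0) = 13.4394; S(3,1) = 10.0571; S(3,2) = 7.5260; S(3,3) = 5.6319
  k=4: S(4,0) = 15.5359; S(4,1) = 11.6259; S(4,2) = 8.7000; S(4,3) = 6.5105; S(4,4) = 4.8720
Terminal payoffs V(N, i) = max(S_T - K, 0):
  V(4,0) = 6.235855; V(4,1) = 2.325917; V(4,2) = 0.000000; V(4,3) = 0.000000; V(4,4) = 0.000000
Backward induction: V(k, i) = exp(-r*dt) * [p * V(k+1, i) + (1-p) * V(k+1, i+1)]; then take max(V_cont, immediate exercise) for American.
  V(3,0) = exp(-r*dt) * [p*6.235855 + (1-p)*2.325917] = 4.219308; exercise = 4.139440; V(3,0) = max -> 4.219308
  V(3,1) = exp(-r*dt) * [p*2.325917 + (1-p)*0.000000] = 1.138210; exercise = 0.757111; V(3,1) = max -> 1.138210
  V(3,2) = exp(-r*dt) * [p*0.000000 + (1-p)*0.000000] = 0.000000; exercise = 0.000000; V(3,2) = max -> 0.000000
  V(3,3) = exp(-r*dt) * [p*0.000000 + (1-p)*0.000000] = 0.000000; exercise = 0.000000; V(3,3) = max -> 0.000000
  V(2,0) = exp(-r*dt) * [p*4.219308 + (1-p)*1.138210] = 2.636200; exercise = 2.325917; V(2,0) = max -> 2.636200
  V(2,1) = exp(-r*dt) * [p*1.138210 + (1-p)*0.000000] = 0.556994; exercise = 0.000000; V(2,1) = max -> 0.556994
  V(2,2) = exp(-r*dt) * [p*0.000000 + (1-p)*0.000000] = 0.000000; exercise = 0.000000; V(2,2) = max -> 0.000000
  V(1,0) = exp(-r*dt) * [p*2.636200 + (1-p)*0.556994] = 1.569690; exercise = 0.757111; V(1,0) = max -> 1.569690
  V(1,1) = exp(-r*dt) * [p*0.556994 + (1-p)*0.000000] = 0.272570; exercise = 0.000000; V(1,1) = max -> 0.272570
  V(0,0) = exp(-r*dt) * [p*1.569690 + (1-p)*0.272570] = 0.904988; exercise = 0.000000; V(0,0) = max -> 0.904988

Answer: Price = V(0,0) = 0.9050


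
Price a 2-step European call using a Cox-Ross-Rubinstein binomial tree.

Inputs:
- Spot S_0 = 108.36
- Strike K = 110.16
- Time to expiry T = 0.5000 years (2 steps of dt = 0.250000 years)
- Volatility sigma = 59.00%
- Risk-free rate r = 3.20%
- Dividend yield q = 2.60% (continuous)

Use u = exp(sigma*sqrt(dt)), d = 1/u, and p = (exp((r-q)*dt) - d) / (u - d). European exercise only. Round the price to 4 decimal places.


Answer: Price = V(0,0) = 15.4739

Derivation:
dt = T/N = 0.250000
u = exp(sigma*sqrt(dt)) = 1.343126; d = 1/u = 0.744532
p = (exp((r-q)*dt) - d) / (u - d) = 0.429288
Discount per step: exp(-r*dt) = 0.992032
Stock lattice S(k, i) with i counting down-moves:
  k=0: S(0,0) = 108.3600
  k=1: S(1,0) = 145.5412; S(1,1) = 80.6774
  k=2: S(2,0) = 195.4802; S(2,1) = 108.3600; S(2,2) = 60.0669
Terminal payoffs V(N, i) = max(S_T - K, 0):
  V(2,0) = 85.320185; V(2,1) = 0.000000; V(2,2) = 0.000000
Backward induction: V(k, i) = exp(-r*dt) * [p * V(k+1, i) + (1-p) * V(k+1, i+1)].
  V(1,0) = exp(-r*dt) * [p*85.320185 + (1-p)*0.000000] = 36.335083
  V(1,1) = exp(-r*dt) * [p*0.000000 + (1-p)*0.000000] = 0.000000
  V(0,0) = exp(-r*dt) * [p*36.335083 + (1-p)*0.000000] = 15.473926
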